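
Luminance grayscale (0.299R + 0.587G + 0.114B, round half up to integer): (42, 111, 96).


Gray = 0.299×R + 0.587×G + 0.114×B
Gray = 0.299×42 + 0.587×111 + 0.114×96
Gray = 12.558 + 65.157 + 10.944
Gray = 88.659 → round half up → 89
Gray = 89


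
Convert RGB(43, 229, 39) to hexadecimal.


R = 43 → 2B (hex)
G = 229 → E5 (hex)
B = 39 → 27 (hex)
Hex = #2BE527


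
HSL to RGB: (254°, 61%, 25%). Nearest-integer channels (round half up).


H=254°, S=0.61, L=0.25
C = (1-|2L-1|)×S = (1-|-0.50|)×0.61 = 0.305
H' = H/60 = 254/60 ≈ 4.2333; X = C×(1-|H' mod 2 - 1|) ≈ 0.0712
m = L - C/2 = 0.25 - 0.1525 = 0.0975
Sector ⌊H'⌋ = 4 → (R',G',B') = (≈0.0712, 0.0, 0.305)
RGB = ((R'+m)×255, (G'+m)×255, (B'+m)×255) = (43.01, 24.8625, 102.6375)
Round half up → RGB(43, 25, 103)


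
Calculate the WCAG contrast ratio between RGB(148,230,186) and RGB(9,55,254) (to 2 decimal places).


Linearize each sRGB channel c=v/255: c/12.92 if c ≤ 0.04045 else ((c+0.055)/1.055)^2.4
L = 0.2126×R_lin + 0.7152×G_lin + 0.0722×B_lin
Color 1 (148,230,186):
  R=148: 148/255≈0.5804 > 0.04045 → ((0.5804+0.055)/1.055)^2.4 ≈ 0.29614
  G=230: 230/255≈0.9020 > 0.04045 → ((0.9020+0.055)/1.055)^2.4 ≈ 0.79130
  B=186: 186/255≈0.7294 > 0.04045 → ((0.7294+0.055)/1.055)^2.4 ≈ 0.49102
  L1 = 0.2126×0.29614 + 0.7152×0.79130 + 0.0722×0.49102 ≈ 0.66435
Color 2 (9,55,254):
  R=9: 9/255≈0.0353 ≤ 0.04045 → 0.0353/12.92 ≈ 0.00273
  G=55: 55/255≈0.2157 > 0.04045 → ((0.2157+0.055)/1.055)^2.4 ≈ 0.03820
  B=254: 254/255≈0.9961 > 0.04045 → ((0.9961+0.055)/1.055)^2.4 ≈ 0.99110
  L2 = 0.2126×0.00273 + 0.7152×0.03820 + 0.0722×0.99110 ≈ 0.09946
Lighter = 0.66435, Darker = 0.09946
Ratio = (L_lighter + 0.05) / (L_darker + 0.05)
Ratio = (0.66435 + 0.05) / (0.09946 + 0.05) = 0.71435 / 0.14946 ≈ 4.7795
Ratio ≈ 4.78:1


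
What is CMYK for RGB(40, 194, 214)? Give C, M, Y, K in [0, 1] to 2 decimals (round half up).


R'=40/255≈0.1569, G'=194/255≈0.7608, B'=214/255≈0.8392
K = 1 - max(R',G',B') = 1 - 214/255 = 41/255 = 0.16078… → 0.16
(1-R'-K)/(1-K) simplifies to (max-R)/max with max = 214:
C = (214-40)/214 = 174/214 = 0.81308… → 0.81
M = (214-194)/214 = 20/214 = 0.09345… → 0.09
Y = (214-214)/214 = 0/214 = 0 → 0.00
= CMYK(0.81, 0.09, 0.00, 0.16)


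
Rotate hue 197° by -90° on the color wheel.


New hue = (H + rotation) mod 360
New hue = (197 -90) mod 360
= 107 mod 360
= 107°


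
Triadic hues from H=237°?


Triadic: equally spaced at 120° intervals
H1 = 237°
H2 = (237 + 120) mod 360 = 357°
H3 = (237 + 240) mod 360 = 117°
Triadic = 237°, 357°, 117°


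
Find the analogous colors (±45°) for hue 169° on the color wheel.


Base hue: 169°
Left analog: (169 - 45) mod 360 = 124°
Right analog: (169 + 45) mod 360 = 214°
Analogous hues = 124° and 214°


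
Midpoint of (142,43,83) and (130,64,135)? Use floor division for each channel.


Midpoint: each channel = ⌊(C₁+C₂)/2⌋
R: ⌊(142+130)/2⌋ = 136
G: ⌊(43+64)/2⌋ = 53
B: ⌊(83+135)/2⌋ = 109
= RGB(136, 53, 109)


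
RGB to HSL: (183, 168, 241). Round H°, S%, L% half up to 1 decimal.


Normalize: R'=183/255≈0.7176, G'=168/255≈0.6588, B'=241/255≈0.9451
Max=241/255, Min=168/255, Δ=Max-Min=73/255
L = (Max+Min)/2 = (241+168)/510 = 409/510 = 0.80196… → L = 80.2%
L > 0.5 → S = Δ/(2-Max-Min) = 73/(510-241-168) = 73/101 = 0.72277… → S = 72.3%
(the 1/255 factors cancel in S and H, so raw channel differences can be used)
Max is B' → H = 60 × ((R-G)/Δ + 4) = 60 × ((183-168)/73 + 4)
  15/73 + 4 = 0.2054… + 4 = 4.2054…
  H = 60 × 4.2054… = 252.328…° → H = 252.3°
= HSL(252.3°, 72.3%, 80.2%)


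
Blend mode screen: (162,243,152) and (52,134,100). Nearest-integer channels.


Screen: C = 255 - (255-A)×(255-B)/255, rounded to nearest integer
R: 255 - (255-162)×(255-52)/255 = 255 - 18879/255 ≈ 255 - 74.035 = 180.965 → 181
G: 255 - (255-243)×(255-134)/255 = 255 - 1452/255 ≈ 255 - 5.694 = 249.306 → 249
B: 255 - (255-152)×(255-100)/255 = 255 - 15965/255 ≈ 255 - 62.608 = 192.392 → 192
= RGB(181, 249, 192)


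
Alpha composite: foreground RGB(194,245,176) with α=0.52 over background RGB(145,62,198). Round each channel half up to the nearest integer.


C = α×F + (1-α)×B, with 1-α = 0.48
R: 0.52×194 + 0.48×145 = 100.88 + 69.60 = 170.48 → 170
G: 0.52×245 + 0.48×62 = 127.40 + 29.76 = 157.16 → 157
B: 0.52×176 + 0.48×198 = 91.52 + 95.04 = 186.56 → 187
= RGB(170, 157, 187)


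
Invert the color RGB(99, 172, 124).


Invert: (255-R, 255-G, 255-B)
R: 255-99 = 156
G: 255-172 = 83
B: 255-124 = 131
= RGB(156, 83, 131)


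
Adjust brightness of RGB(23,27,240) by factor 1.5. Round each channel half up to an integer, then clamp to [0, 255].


Multiply each channel by 1.5, round half up, clamp to [0, 255]
R: 23×1.5 = 34.5 → round → 35
G: 27×1.5 = 40.5 → round → 41
B: 240×1.5 = 360 → clamp → 255
= RGB(35, 41, 255)


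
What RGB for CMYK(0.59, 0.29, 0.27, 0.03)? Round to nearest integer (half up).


R = 255 × (1-C) × (1-K) = 255 × 0.41 × 0.97 = 101.4135 → 101
G = 255 × (1-M) × (1-K) = 255 × 0.71 × 0.97 = 175.6185 → 176
B = 255 × (1-Y) × (1-K) = 255 × 0.73 × 0.97 = 180.5655 → 181
= RGB(101, 176, 181)


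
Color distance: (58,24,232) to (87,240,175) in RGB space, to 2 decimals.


d = √[(R₁-R₂)² + (G₁-G₂)² + (B₁-B₂)²]
d = √[(58-87)² + (24-240)² + (232-175)²]
d = √[841 + 46656 + 3249]
d = √50746
d ≈ 225.27


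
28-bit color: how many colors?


Colors = 2^bits = 2^28
= 268,435,456 colors


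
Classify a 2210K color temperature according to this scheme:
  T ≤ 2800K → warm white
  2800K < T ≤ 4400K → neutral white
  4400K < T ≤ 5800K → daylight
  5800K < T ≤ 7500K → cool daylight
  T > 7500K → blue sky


Temperature: 2210K
2210K ≤ 2800K → warm white
Classification: warm white


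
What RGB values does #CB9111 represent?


CB → 203 (R)
91 → 145 (G)
11 → 17 (B)
= RGB(203, 145, 17)


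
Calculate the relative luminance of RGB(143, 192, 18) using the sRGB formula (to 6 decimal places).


Linearize each channel (sRGB transfer function): c = v/255; c_lin = c/12.92 if c ≤ 0.04045, else ((c+0.055)/1.055)^2.4
  R: 143/255 ≈ 0.560784 > 0.04045 → ((0.560784+0.055)/1.055)^2.4 ≈ 0.274677
  G: 192/255 ≈ 0.752941 > 0.04045 → ((0.752941+0.055)/1.055)^2.4 ≈ 0.527115
  B: 18/255 ≈ 0.070588 > 0.04045 → ((0.070588+0.055)/1.055)^2.4 ≈ 0.006049
R_lin = 0.274677, G_lin = 0.527115, B_lin = 0.006049
L = 0.2126×R + 0.7152×G + 0.0722×B
L = 0.2126×0.274677 + 0.7152×0.527115 + 0.0722×0.006049
L ≈ 0.435826


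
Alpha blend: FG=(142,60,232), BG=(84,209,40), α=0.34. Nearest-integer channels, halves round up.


C = α×F + (1-α)×B, with 1-α = 0.66
R: 0.34×142 + 0.66×84 = 48.28 + 55.44 = 103.72 → 104
G: 0.34×60 + 0.66×209 = 20.40 + 137.94 = 158.34 → 158
B: 0.34×232 + 0.66×40 = 78.88 + 26.40 = 105.28 → 105
= RGB(104, 158, 105)


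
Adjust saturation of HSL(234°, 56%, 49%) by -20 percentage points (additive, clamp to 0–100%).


Original S = 56%
Adjustment = -20 percentage points
New S = 56 + (-20) = 36
Clamp to [0, 100] → 36
= HSL(234°, 36%, 49%)


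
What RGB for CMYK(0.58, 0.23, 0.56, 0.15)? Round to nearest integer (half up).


R = 255 × (1-C) × (1-K) = 255 × 0.42 × 0.85 = 91.035 → 91
G = 255 × (1-M) × (1-K) = 255 × 0.77 × 0.85 = 166.8975 → 167
B = 255 × (1-Y) × (1-K) = 255 × 0.44 × 0.85 = 95.37 → 95
= RGB(91, 167, 95)


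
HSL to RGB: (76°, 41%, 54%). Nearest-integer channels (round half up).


H=76°, S=0.41, L=0.54
C = (1-|2L-1|)×S = (1-|0.08|)×0.41 = 0.3772
H' = H/60 = 76/60 ≈ 1.2667; X = C×(1-|H' mod 2 - 1|) ≈ 0.2766
m = L - C/2 = 0.54 - 0.1886 = 0.3514
Sector ⌊H'⌋ = 1 → (R',G',B') = (≈0.2766, 0.3772, 0.0)
RGB = ((R'+m)×255, (G'+m)×255, (B'+m)×255) = (160.1434, 185.793, 89.607)
Round half up → RGB(160, 186, 90)


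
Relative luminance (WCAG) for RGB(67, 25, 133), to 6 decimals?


Linearize each channel (sRGB transfer function): c = v/255; c_lin = c/12.92 if c ≤ 0.04045, else ((c+0.055)/1.055)^2.4
  R: 67/255 ≈ 0.262745 > 0.04045 → ((0.262745+0.055)/1.055)^2.4 ≈ 0.056128
  G: 25/255 ≈ 0.098039 > 0.04045 → ((0.098039+0.055)/1.055)^2.4 ≈ 0.009721
  B: 133/255 ≈ 0.521569 > 0.04045 → ((0.521569+0.055)/1.055)^2.4 ≈ 0.234551
R_lin = 0.056128, G_lin = 0.009721, B_lin = 0.234551
L = 0.2126×R + 0.7152×G + 0.0722×B
L = 0.2126×0.056128 + 0.7152×0.009721 + 0.0722×0.234551
L ≈ 0.035820


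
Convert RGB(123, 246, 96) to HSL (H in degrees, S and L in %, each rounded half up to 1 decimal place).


Normalize: R'=123/255≈0.4824, G'=246/255≈0.9647, B'=96/255≈0.3765
Max=246/255, Min=96/255, Δ=Max-Min=150/255
L = (Max+Min)/2 = (246+96)/510 = 342/510 = 0.67058… → L = 67.1%
L > 0.5 → S = Δ/(2-Max-Min) = 150/(510-246-96) = 150/168 = 0.89285… → S = 89.3%
(the 1/255 factors cancel in S and H, so raw channel differences can be used)
Max is G' → H = 60 × ((B-R)/Δ + 2) = 60 × ((96-123)/150 + 2)
  -27/150 + 2 = -0.18 + 2 = 1.82
  H = 60 × 1.82 = 109.2° → H = 109.2°
= HSL(109.2°, 89.3%, 67.1%)


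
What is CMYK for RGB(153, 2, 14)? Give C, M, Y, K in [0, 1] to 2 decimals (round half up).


R'=153/255≈0.6000, G'=2/255≈0.0078, B'=14/255≈0.0549
K = 1 - max(R',G',B') = 1 - 153/255 = 102/255 = 0.4 → 0.40
(1-R'-K)/(1-K) simplifies to (max-R)/max with max = 153:
C = (153-153)/153 = 0/153 = 0 → 0.00
M = (153-2)/153 = 151/153 = 0.98692… → 0.99
Y = (153-14)/153 = 139/153 = 0.90849… → 0.91
= CMYK(0.00, 0.99, 0.91, 0.40)


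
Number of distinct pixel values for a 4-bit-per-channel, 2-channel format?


Total bits = 4 bits/channel × 2 channels = 8 bits
Distinct pixel values = 2^8
= 256 pixel values


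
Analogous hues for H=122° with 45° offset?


Base hue: 122°
Left analog: (122 - 45) mod 360 = 77°
Right analog: (122 + 45) mod 360 = 167°
Analogous hues = 77° and 167°


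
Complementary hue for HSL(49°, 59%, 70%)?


Complement = opposite side of color wheel = hue + 180°
H' = (49 + 180) mod 360 = 229°
S and L unchanged.
= HSL(229°, 59%, 70%)


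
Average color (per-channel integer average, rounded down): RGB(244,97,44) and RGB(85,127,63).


Midpoint: each channel = ⌊(C₁+C₂)/2⌋
R: ⌊(244+85)/2⌋ = 164
G: ⌊(97+127)/2⌋ = 112
B: ⌊(44+63)/2⌋ = 53
= RGB(164, 112, 53)


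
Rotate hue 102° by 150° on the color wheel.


New hue = (H + rotation) mod 360
New hue = (102 + 150) mod 360
= 252 mod 360
= 252°


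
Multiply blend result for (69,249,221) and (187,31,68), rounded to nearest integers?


Multiply: C = A×B/255, rounded to nearest integer
R: 69×187/255 = 12903/255 ≈ 50.600 → 51
G: 249×31/255 = 7719/255 ≈ 30.271 → 30
B: 221×68/255 = 15028/255 ≈ 58.933 → 59
= RGB(51, 30, 59)


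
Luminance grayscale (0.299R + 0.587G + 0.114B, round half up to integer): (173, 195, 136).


Gray = 0.299×R + 0.587×G + 0.114×B
Gray = 0.299×173 + 0.587×195 + 0.114×136
Gray = 51.727 + 114.465 + 15.504
Gray = 181.696 → round half up → 182
Gray = 182


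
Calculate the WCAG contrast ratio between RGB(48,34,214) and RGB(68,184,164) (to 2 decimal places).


Linearize each sRGB channel c=v/255: c/12.92 if c ≤ 0.04045 else ((c+0.055)/1.055)^2.4
L = 0.2126×R_lin + 0.7152×G_lin + 0.0722×B_lin
Color 1 (48,34,214):
  R=48: 48/255≈0.1882 > 0.04045 → ((0.1882+0.055)/1.055)^2.4 ≈ 0.02956
  G=34: 34/255≈0.1333 > 0.04045 → ((0.1333+0.055)/1.055)^2.4 ≈ 0.01600
  B=214: 214/255≈0.8392 > 0.04045 → ((0.8392+0.055)/1.055)^2.4 ≈ 0.67244
  L1 = 0.2126×0.02956 + 0.7152×0.01600 + 0.0722×0.67244 ≈ 0.06627
Color 2 (68,184,164):
  R=68: 68/255≈0.2667 > 0.04045 → ((0.2667+0.055)/1.055)^2.4 ≈ 0.05781
  G=184: 184/255≈0.7216 > 0.04045 → ((0.7216+0.055)/1.055)^2.4 ≈ 0.47932
  B=164: 164/255≈0.6431 > 0.04045 → ((0.6431+0.055)/1.055)^2.4 ≈ 0.37124
  L2 = 0.2126×0.05781 + 0.7152×0.47932 + 0.0722×0.37124 ≈ 0.38190
Lighter = 0.38190, Darker = 0.06627
Ratio = (L_lighter + 0.05) / (L_darker + 0.05)
Ratio = (0.38190 + 0.05) / (0.06627 + 0.05) = 0.43190 / 0.11627 ≈ 3.7145
Ratio ≈ 3.71:1


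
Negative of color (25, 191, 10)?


Invert: (255-R, 255-G, 255-B)
R: 255-25 = 230
G: 255-191 = 64
B: 255-10 = 245
= RGB(230, 64, 245)


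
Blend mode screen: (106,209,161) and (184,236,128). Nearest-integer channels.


Screen: C = 255 - (255-A)×(255-B)/255, rounded to nearest integer
R: 255 - (255-106)×(255-184)/255 = 255 - 10579/255 ≈ 255 - 41.486 = 213.514 → 214
G: 255 - (255-209)×(255-236)/255 = 255 - 874/255 ≈ 255 - 3.427 = 251.573 → 252
B: 255 - (255-161)×(255-128)/255 = 255 - 11938/255 ≈ 255 - 46.816 = 208.184 → 208
= RGB(214, 252, 208)


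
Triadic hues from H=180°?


Triadic: equally spaced at 120° intervals
H1 = 180°
H2 = (180 + 120) mod 360 = 300°
H3 = (180 + 240) mod 360 = 60°
Triadic = 180°, 300°, 60°


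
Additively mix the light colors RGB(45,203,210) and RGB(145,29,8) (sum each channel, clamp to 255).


Additive: each channel = min(255, C₁+C₂)
R: 45+145 = 190 → 190
G: 203+29 = 232 → 232
B: 210+8 = 218 → 218
= RGB(190, 232, 218)


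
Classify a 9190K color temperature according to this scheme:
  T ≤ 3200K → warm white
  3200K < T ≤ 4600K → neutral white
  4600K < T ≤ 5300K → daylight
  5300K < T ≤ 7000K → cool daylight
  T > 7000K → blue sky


Temperature: 9190K
9190K > 7000K → blue sky
Classification: blue sky


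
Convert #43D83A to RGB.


43 → 67 (R)
D8 → 216 (G)
3A → 58 (B)
= RGB(67, 216, 58)


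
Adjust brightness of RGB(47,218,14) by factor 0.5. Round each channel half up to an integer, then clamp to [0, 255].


Multiply each channel by 0.5, round half up, clamp to [0, 255]
R: 47×0.5 = 23.5 → round → 24
G: 218×0.5 = 109
B: 14×0.5 = 7
= RGB(24, 109, 7)


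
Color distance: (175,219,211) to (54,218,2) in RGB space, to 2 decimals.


d = √[(R₁-R₂)² + (G₁-G₂)² + (B₁-B₂)²]
d = √[(175-54)² + (219-218)² + (211-2)²]
d = √[14641 + 1 + 43681]
d = √58323
d ≈ 241.50


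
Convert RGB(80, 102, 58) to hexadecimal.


R = 80 → 50 (hex)
G = 102 → 66 (hex)
B = 58 → 3A (hex)
Hex = #50663A


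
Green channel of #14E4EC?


Color: #14E4EC
R = 14 = 20
G = E4 = 228
B = EC = 236
Green = 228


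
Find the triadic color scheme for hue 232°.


Triadic: equally spaced at 120° intervals
H1 = 232°
H2 = (232 + 120) mod 360 = 352°
H3 = (232 + 240) mod 360 = 112°
Triadic = 232°, 352°, 112°


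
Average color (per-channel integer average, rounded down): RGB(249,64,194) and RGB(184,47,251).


Midpoint: each channel = ⌊(C₁+C₂)/2⌋
R: ⌊(249+184)/2⌋ = 216
G: ⌊(64+47)/2⌋ = 55
B: ⌊(194+251)/2⌋ = 222
= RGB(216, 55, 222)


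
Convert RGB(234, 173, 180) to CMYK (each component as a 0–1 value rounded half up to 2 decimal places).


R'=234/255≈0.9176, G'=173/255≈0.6784, B'=180/255≈0.7059
K = 1 - max(R',G',B') = 1 - 234/255 = 21/255 = 0.08235… → 0.08
(1-R'-K)/(1-K) simplifies to (max-R)/max with max = 234:
C = (234-234)/234 = 0/234 = 0 → 0.00
M = (234-173)/234 = 61/234 = 0.26068… → 0.26
Y = (234-180)/234 = 54/234 = 0.23076… → 0.23
= CMYK(0.00, 0.26, 0.23, 0.08)


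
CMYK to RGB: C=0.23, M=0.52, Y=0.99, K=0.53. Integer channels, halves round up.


R = 255 × (1-C) × (1-K) = 255 × 0.77 × 0.47 = 92.2845 → 92
G = 255 × (1-M) × (1-K) = 255 × 0.48 × 0.47 = 57.528 → 58
B = 255 × (1-Y) × (1-K) = 255 × 0.01 × 0.47 = 1.1985 → 1
= RGB(92, 58, 1)


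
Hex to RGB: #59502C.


59 → 89 (R)
50 → 80 (G)
2C → 44 (B)
= RGB(89, 80, 44)


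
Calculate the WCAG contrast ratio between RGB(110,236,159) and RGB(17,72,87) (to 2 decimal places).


Linearize each sRGB channel c=v/255: c/12.92 if c ≤ 0.04045 else ((c+0.055)/1.055)^2.4
L = 0.2126×R_lin + 0.7152×G_lin + 0.0722×B_lin
Color 1 (110,236,159):
  R=110: 110/255≈0.4314 > 0.04045 → ((0.4314+0.055)/1.055)^2.4 ≈ 0.15593
  G=236: 236/255≈0.9255 > 0.04045 → ((0.9255+0.055)/1.055)^2.4 ≈ 0.83880
  B=159: 159/255≈0.6235 > 0.04045 → ((0.6235+0.055)/1.055)^2.4 ≈ 0.34670
  L1 = 0.2126×0.15593 + 0.7152×0.83880 + 0.0722×0.34670 ≈ 0.65809
Color 2 (17,72,87):
  R=17: 17/255≈0.0667 > 0.04045 → ((0.0667+0.055)/1.055)^2.4 ≈ 0.00561
  G=72: 72/255≈0.2824 > 0.04045 → ((0.2824+0.055)/1.055)^2.4 ≈ 0.06480
  B=87: 87/255≈0.3412 > 0.04045 → ((0.3412+0.055)/1.055)^2.4 ≈ 0.09531
  L2 = 0.2126×0.00561 + 0.7152×0.06480 + 0.0722×0.09531 ≈ 0.05442
Lighter = 0.65809, Darker = 0.05442
Ratio = (L_lighter + 0.05) / (L_darker + 0.05)
Ratio = (0.65809 + 0.05) / (0.05442 + 0.05) = 0.70809 / 0.10442 ≈ 6.7812
Ratio ≈ 6.78:1


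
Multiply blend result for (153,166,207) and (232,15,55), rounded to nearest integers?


Multiply: C = A×B/255, rounded to nearest integer
R: 153×232/255 = 35496/255 ≈ 139.200 → 139
G: 166×15/255 = 2490/255 ≈ 9.765 → 10
B: 207×55/255 = 11385/255 ≈ 44.647 → 45
= RGB(139, 10, 45)


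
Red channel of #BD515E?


Color: #BD515E
R = BD = 189
G = 51 = 81
B = 5E = 94
Red = 189


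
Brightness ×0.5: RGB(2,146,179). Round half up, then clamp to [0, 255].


Multiply each channel by 0.5, round half up, clamp to [0, 255]
R: 2×0.5 = 1
G: 146×0.5 = 73
B: 179×0.5 = 89.5 → round → 90
= RGB(1, 73, 90)


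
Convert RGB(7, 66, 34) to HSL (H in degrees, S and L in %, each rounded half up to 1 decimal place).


Normalize: R'=7/255≈0.0275, G'=66/255≈0.2588, B'=34/255≈0.1333
Max=66/255, Min=7/255, Δ=Max-Min=59/255
L = (Max+Min)/2 = (66+7)/510 = 73/510 = 0.14313… → L = 14.3%
L ≤ 0.5 → S = Δ/(Max+Min) = 59/(66+7) = 59/73 = 0.80821… → S = 80.8%
(the 1/255 factors cancel in S and H, so raw channel differences can be used)
Max is G' → H = 60 × ((B-R)/Δ + 2) = 60 × ((34-7)/59 + 2)
  27/59 + 2 = 0.4576… + 2 = 2.4576…
  H = 60 × 2.4576… = 147.457…° → H = 147.5°
= HSL(147.5°, 80.8%, 14.3%)


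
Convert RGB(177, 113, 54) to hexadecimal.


R = 177 → B1 (hex)
G = 113 → 71 (hex)
B = 54 → 36 (hex)
Hex = #B17136


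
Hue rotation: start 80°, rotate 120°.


New hue = (H + rotation) mod 360
New hue = (80 + 120) mod 360
= 200 mod 360
= 200°


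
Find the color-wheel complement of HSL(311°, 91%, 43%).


Complement = opposite side of color wheel = hue + 180°
H' = (311 + 180) mod 360 = 131°
S and L unchanged.
= HSL(131°, 91%, 43%)


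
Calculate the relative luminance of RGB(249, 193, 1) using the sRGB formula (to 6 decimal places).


Linearize each channel (sRGB transfer function): c = v/255; c_lin = c/12.92 if c ≤ 0.04045, else ((c+0.055)/1.055)^2.4
  R: 249/255 ≈ 0.976471 > 0.04045 → ((0.976471+0.055)/1.055)^2.4 ≈ 0.947307
  G: 193/255 ≈ 0.756863 > 0.04045 → ((0.756863+0.055)/1.055)^2.4 ≈ 0.533276
  B: 1/255 ≈ 0.003922 ≤ 0.04045 → 0.003922/12.92 ≈ 0.000304
R_lin = 0.947307, G_lin = 0.533276, B_lin = 0.000304
L = 0.2126×R + 0.7152×G + 0.0722×B
L = 0.2126×0.947307 + 0.7152×0.533276 + 0.0722×0.000304
L ≈ 0.582819


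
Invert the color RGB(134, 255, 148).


Invert: (255-R, 255-G, 255-B)
R: 255-134 = 121
G: 255-255 = 0
B: 255-148 = 107
= RGB(121, 0, 107)


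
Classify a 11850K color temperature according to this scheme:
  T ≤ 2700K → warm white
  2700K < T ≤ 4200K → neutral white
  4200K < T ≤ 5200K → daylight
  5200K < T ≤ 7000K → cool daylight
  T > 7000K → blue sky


Temperature: 11850K
11850K > 7000K → blue sky
Classification: blue sky


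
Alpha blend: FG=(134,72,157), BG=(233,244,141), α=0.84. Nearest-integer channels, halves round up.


C = α×F + (1-α)×B, with 1-α = 0.16
R: 0.84×134 + 0.16×233 = 112.56 + 37.28 = 149.84 → 150
G: 0.84×72 + 0.16×244 = 60.48 + 39.04 = 99.52 → 100
B: 0.84×157 + 0.16×141 = 131.88 + 22.56 = 154.44 → 154
= RGB(150, 100, 154)


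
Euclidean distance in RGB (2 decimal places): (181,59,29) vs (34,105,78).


d = √[(R₁-R₂)² + (G₁-G₂)² + (B₁-B₂)²]
d = √[(181-34)² + (59-105)² + (29-78)²]
d = √[21609 + 2116 + 2401]
d = √26126
d ≈ 161.64


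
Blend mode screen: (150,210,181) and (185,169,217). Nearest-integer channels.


Screen: C = 255 - (255-A)×(255-B)/255, rounded to nearest integer
R: 255 - (255-150)×(255-185)/255 = 255 - 7350/255 ≈ 255 - 28.824 = 226.176 → 226
G: 255 - (255-210)×(255-169)/255 = 255 - 3870/255 ≈ 255 - 15.176 = 239.824 → 240
B: 255 - (255-181)×(255-217)/255 = 255 - 2812/255 ≈ 255 - 11.027 = 243.973 → 244
= RGB(226, 240, 244)


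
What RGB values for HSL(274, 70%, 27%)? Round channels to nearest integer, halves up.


H=274°, S=0.70, L=0.27
C = (1-|2L-1|)×S = (1-|-0.46|)×0.70 = 0.378
H' = H/60 = 274/60 ≈ 4.5667; X = C×(1-|H' mod 2 - 1|) = 0.2142
m = L - C/2 = 0.27 - 0.189 = 0.081
Sector ⌊H'⌋ = 4 → (R',G',B') = (0.2142, 0.0, 0.378)
RGB = ((R'+m)×255, (G'+m)×255, (B'+m)×255) = (75.276, 20.655, 117.045)
Round half up → RGB(75, 21, 117)


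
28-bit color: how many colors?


Colors = 2^bits = 2^28
= 268,435,456 colors


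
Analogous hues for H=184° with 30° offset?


Base hue: 184°
Left analog: (184 - 30) mod 360 = 154°
Right analog: (184 + 30) mod 360 = 214°
Analogous hues = 154° and 214°


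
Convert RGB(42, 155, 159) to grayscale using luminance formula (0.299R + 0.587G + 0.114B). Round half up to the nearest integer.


Gray = 0.299×R + 0.587×G + 0.114×B
Gray = 0.299×42 + 0.587×155 + 0.114×159
Gray = 12.558 + 90.985 + 18.126
Gray = 121.669 → round half up → 122
Gray = 122


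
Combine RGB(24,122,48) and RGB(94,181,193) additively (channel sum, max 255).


Additive: each channel = min(255, C₁+C₂)
R: 24+94 = 118 → 118
G: 122+181 = 303 → 255
B: 48+193 = 241 → 241
= RGB(118, 255, 241)


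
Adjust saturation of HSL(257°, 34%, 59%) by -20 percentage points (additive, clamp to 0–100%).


Original S = 34%
Adjustment = -20 percentage points
New S = 34 + (-20) = 14
Clamp to [0, 100] → 14
= HSL(257°, 14%, 59%)


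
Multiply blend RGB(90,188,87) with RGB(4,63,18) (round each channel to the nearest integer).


Multiply: C = A×B/255, rounded to nearest integer
R: 90×4/255 = 360/255 ≈ 1.412 → 1
G: 188×63/255 = 11844/255 ≈ 46.447 → 46
B: 87×18/255 = 1566/255 ≈ 6.141 → 6
= RGB(1, 46, 6)


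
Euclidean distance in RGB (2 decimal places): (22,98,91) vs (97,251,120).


d = √[(R₁-R₂)² + (G₁-G₂)² + (B₁-B₂)²]
d = √[(22-97)² + (98-251)² + (91-120)²]
d = √[5625 + 23409 + 841]
d = √29875
d ≈ 172.84


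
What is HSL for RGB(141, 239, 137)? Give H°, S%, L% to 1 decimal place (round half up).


Normalize: R'=141/255≈0.5529, G'=239/255≈0.9373, B'=137/255≈0.5373
Max=239/255, Min=137/255, Δ=Max-Min=102/255
L = (Max+Min)/2 = (239+137)/510 = 376/510 = 0.73725… → L = 73.7%
L > 0.5 → S = Δ/(2-Max-Min) = 102/(510-239-137) = 102/134 = 0.76119… → S = 76.1%
(the 1/255 factors cancel in S and H, so raw channel differences can be used)
Max is G' → H = 60 × ((B-R)/Δ + 2) = 60 × ((137-141)/102 + 2)
  -4/102 + 2 = -0.0392… + 2 = 1.9607…
  H = 60 × 1.9607… = 117.647…° → H = 117.6°
= HSL(117.6°, 76.1%, 73.7%)


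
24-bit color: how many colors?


Colors = 2^bits = 2^24
= 16,777,216 colors


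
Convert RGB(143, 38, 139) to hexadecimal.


R = 143 → 8F (hex)
G = 38 → 26 (hex)
B = 139 → 8B (hex)
Hex = #8F268B


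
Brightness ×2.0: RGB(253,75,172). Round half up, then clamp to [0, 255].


Multiply each channel by 2.0, round half up, clamp to [0, 255]
R: 253×2.0 = 506 → clamp → 255
G: 75×2.0 = 150
B: 172×2.0 = 344 → clamp → 255
= RGB(255, 150, 255)


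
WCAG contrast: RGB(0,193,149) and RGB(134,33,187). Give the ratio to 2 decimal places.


Linearize each sRGB channel c=v/255: c/12.92 if c ≤ 0.04045 else ((c+0.055)/1.055)^2.4
L = 0.2126×R_lin + 0.7152×G_lin + 0.0722×B_lin
Color 1 (0,193,149):
  R=0: 0/255≈0.0000 ≤ 0.04045 → 0.0000/12.92 ≈ 0.00000
  G=193: 193/255≈0.7569 > 0.04045 → ((0.7569+0.055)/1.055)^2.4 ≈ 0.53328
  B=149: 149/255≈0.5843 > 0.04045 → ((0.5843+0.055)/1.055)^2.4 ≈ 0.30054
  L1 = 0.2126×0.00000 + 0.7152×0.53328 + 0.0722×0.30054 ≈ 0.40310
Color 2 (134,33,187):
  R=134: 134/255≈0.5255 > 0.04045 → ((0.5255+0.055)/1.055)^2.4 ≈ 0.23840
  G=33: 33/255≈0.1294 > 0.04045 → ((0.1294+0.055)/1.055)^2.4 ≈ 0.01521
  B=187: 187/255≈0.7333 > 0.04045 → ((0.7333+0.055)/1.055)^2.4 ≈ 0.49693
  L2 = 0.2126×0.23840 + 0.7152×0.01521 + 0.0722×0.49693 ≈ 0.09744
Lighter = 0.40310, Darker = 0.09744
Ratio = (L_lighter + 0.05) / (L_darker + 0.05)
Ratio = (0.40310 + 0.05) / (0.09744 + 0.05) = 0.45310 / 0.14744 ≈ 3.0731
Ratio ≈ 3.07:1


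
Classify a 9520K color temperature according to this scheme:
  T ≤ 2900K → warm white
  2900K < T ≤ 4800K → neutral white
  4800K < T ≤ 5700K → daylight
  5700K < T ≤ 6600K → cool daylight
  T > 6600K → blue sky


Temperature: 9520K
9520K > 6600K → blue sky
Classification: blue sky


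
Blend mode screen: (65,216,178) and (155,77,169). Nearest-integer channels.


Screen: C = 255 - (255-A)×(255-B)/255, rounded to nearest integer
R: 255 - (255-65)×(255-155)/255 = 255 - 19000/255 ≈ 255 - 74.510 = 180.490 → 180
G: 255 - (255-216)×(255-77)/255 = 255 - 6942/255 ≈ 255 - 27.224 = 227.776 → 228
B: 255 - (255-178)×(255-169)/255 = 255 - 6622/255 ≈ 255 - 25.969 = 229.031 → 229
= RGB(180, 228, 229)


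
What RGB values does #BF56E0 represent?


BF → 191 (R)
56 → 86 (G)
E0 → 224 (B)
= RGB(191, 86, 224)


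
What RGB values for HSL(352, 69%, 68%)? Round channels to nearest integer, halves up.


H=352°, S=0.69, L=0.68
C = (1-|2L-1|)×S = (1-|0.36|)×0.69 = 0.4416
H' = H/60 = 352/60 ≈ 5.8667; X = C×(1-|H' mod 2 - 1|) = 0.05888
m = L - C/2 = 0.68 - 0.2208 = 0.4592
Sector ⌊H'⌋ = 5 → (R',G',B') = (0.4416, 0.0, 0.05888)
RGB = ((R'+m)×255, (G'+m)×255, (B'+m)×255) = (229.704, 117.096, 132.1104)
Round half up → RGB(230, 117, 132)


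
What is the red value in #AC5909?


Color: #AC5909
R = AC = 172
G = 59 = 89
B = 09 = 9
Red = 172


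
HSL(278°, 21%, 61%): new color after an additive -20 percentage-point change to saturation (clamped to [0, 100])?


Original S = 21%
Adjustment = -20 percentage points
New S = 21 + (-20) = 1
Clamp to [0, 100] → 1
= HSL(278°, 1%, 61%)


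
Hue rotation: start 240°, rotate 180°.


New hue = (H + rotation) mod 360
New hue = (240 + 180) mod 360
= 420 mod 360
= 60°


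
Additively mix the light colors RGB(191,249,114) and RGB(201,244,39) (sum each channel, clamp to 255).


Additive: each channel = min(255, C₁+C₂)
R: 191+201 = 392 → 255
G: 249+244 = 493 → 255
B: 114+39 = 153 → 153
= RGB(255, 255, 153)


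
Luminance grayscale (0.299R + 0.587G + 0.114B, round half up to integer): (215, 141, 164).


Gray = 0.299×R + 0.587×G + 0.114×B
Gray = 0.299×215 + 0.587×141 + 0.114×164
Gray = 64.285 + 82.767 + 18.696
Gray = 165.748 → round half up → 166
Gray = 166


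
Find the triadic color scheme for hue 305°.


Triadic: equally spaced at 120° intervals
H1 = 305°
H2 = (305 + 120) mod 360 = 65°
H3 = (305 + 240) mod 360 = 185°
Triadic = 305°, 65°, 185°


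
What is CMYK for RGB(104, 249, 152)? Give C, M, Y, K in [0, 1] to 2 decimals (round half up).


R'=104/255≈0.4078, G'=249/255≈0.9765, B'=152/255≈0.5961
K = 1 - max(R',G',B') = 1 - 249/255 = 6/255 = 0.02352… → 0.02
(1-R'-K)/(1-K) simplifies to (max-R)/max with max = 249:
C = (249-104)/249 = 145/249 = 0.58232… → 0.58
M = (249-249)/249 = 0/249 = 0 → 0.00
Y = (249-152)/249 = 97/249 = 0.38955… → 0.39
= CMYK(0.58, 0.00, 0.39, 0.02)


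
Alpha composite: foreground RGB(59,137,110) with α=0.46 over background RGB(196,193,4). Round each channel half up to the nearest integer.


C = α×F + (1-α)×B, with 1-α = 0.54
R: 0.46×59 + 0.54×196 = 27.14 + 105.84 = 132.98 → 133
G: 0.46×137 + 0.54×193 = 63.02 + 104.22 = 167.24 → 167
B: 0.46×110 + 0.54×4 = 50.60 + 2.16 = 52.76 → 53
= RGB(133, 167, 53)


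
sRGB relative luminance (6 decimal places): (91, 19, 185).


Linearize each channel (sRGB transfer function): c = v/255; c_lin = c/12.92 if c ≤ 0.04045, else ((c+0.055)/1.055)^2.4
  R: 91/255 ≈ 0.356863 > 0.04045 → ((0.356863+0.055)/1.055)^2.4 ≈ 0.104616
  G: 19/255 ≈ 0.074510 > 0.04045 → ((0.074510+0.055)/1.055)^2.4 ≈ 0.006512
  B: 185/255 ≈ 0.725490 > 0.04045 → ((0.725490+0.055)/1.055)^2.4 ≈ 0.485150
R_lin = 0.104616, G_lin = 0.006512, B_lin = 0.485150
L = 0.2126×R + 0.7152×G + 0.0722×B
L = 0.2126×0.104616 + 0.7152×0.006512 + 0.0722×0.485150
L ≈ 0.061927


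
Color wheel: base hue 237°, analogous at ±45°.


Base hue: 237°
Left analog: (237 - 45) mod 360 = 192°
Right analog: (237 + 45) mod 360 = 282°
Analogous hues = 192° and 282°


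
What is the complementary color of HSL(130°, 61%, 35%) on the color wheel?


Complement = opposite side of color wheel = hue + 180°
H' = (130 + 180) mod 360 = 310°
S and L unchanged.
= HSL(310°, 61%, 35%)


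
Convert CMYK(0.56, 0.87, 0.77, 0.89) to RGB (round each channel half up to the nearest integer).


R = 255 × (1-C) × (1-K) = 255 × 0.44 × 0.11 = 12.342 → 12
G = 255 × (1-M) × (1-K) = 255 × 0.13 × 0.11 = 3.6465 → 4
B = 255 × (1-Y) × (1-K) = 255 × 0.23 × 0.11 = 6.4515 → 6
= RGB(12, 4, 6)


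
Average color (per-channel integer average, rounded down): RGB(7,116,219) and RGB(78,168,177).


Midpoint: each channel = ⌊(C₁+C₂)/2⌋
R: ⌊(7+78)/2⌋ = 42
G: ⌊(116+168)/2⌋ = 142
B: ⌊(219+177)/2⌋ = 198
= RGB(42, 142, 198)


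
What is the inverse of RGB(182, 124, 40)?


Invert: (255-R, 255-G, 255-B)
R: 255-182 = 73
G: 255-124 = 131
B: 255-40 = 215
= RGB(73, 131, 215)


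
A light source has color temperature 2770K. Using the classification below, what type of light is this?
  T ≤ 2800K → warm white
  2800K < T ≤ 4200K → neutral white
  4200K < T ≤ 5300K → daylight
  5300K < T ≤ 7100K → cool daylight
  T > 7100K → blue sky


Temperature: 2770K
2770K ≤ 2800K → warm white
Classification: warm white


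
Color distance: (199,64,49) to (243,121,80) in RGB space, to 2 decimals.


d = √[(R₁-R₂)² + (G₁-G₂)² + (B₁-B₂)²]
d = √[(199-243)² + (64-121)² + (49-80)²]
d = √[1936 + 3249 + 961]
d = √6146
d ≈ 78.40


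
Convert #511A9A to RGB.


51 → 81 (R)
1A → 26 (G)
9A → 154 (B)
= RGB(81, 26, 154)


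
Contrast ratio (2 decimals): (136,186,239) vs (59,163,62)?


Linearize each sRGB channel c=v/255: c/12.92 if c ≤ 0.04045 else ((c+0.055)/1.055)^2.4
L = 0.2126×R_lin + 0.7152×G_lin + 0.0722×B_lin
Color 1 (136,186,239):
  R=136: 136/255≈0.5333 > 0.04045 → ((0.5333+0.055)/1.055)^2.4 ≈ 0.24620
  G=186: 186/255≈0.7294 > 0.04045 → ((0.7294+0.055)/1.055)^2.4 ≈ 0.49102
  B=239: 239/255≈0.9373 > 0.04045 → ((0.9373+0.055)/1.055)^2.4 ≈ 0.86316
  L1 = 0.2126×0.24620 + 0.7152×0.49102 + 0.0722×0.86316 ≈ 0.46584
Color 2 (59,163,62):
  R=59: 59/255≈0.2314 > 0.04045 → ((0.2314+0.055)/1.055)^2.4 ≈ 0.04374
  G=163: 163/255≈0.6392 > 0.04045 → ((0.6392+0.055)/1.055)^2.4 ≈ 0.36625
  B=62: 62/255≈0.2431 > 0.04045 → ((0.2431+0.055)/1.055)^2.4 ≈ 0.04817
  L2 = 0.2126×0.04374 + 0.7152×0.36625 + 0.0722×0.04817 ≈ 0.27472
Lighter = 0.46584, Darker = 0.27472
Ratio = (L_lighter + 0.05) / (L_darker + 0.05)
Ratio = (0.46584 + 0.05) / (0.27472 + 0.05) = 0.51584 / 0.32472 ≈ 1.5886
Ratio ≈ 1.59:1


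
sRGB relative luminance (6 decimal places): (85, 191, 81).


Linearize each channel (sRGB transfer function): c = v/255; c_lin = c/12.92 if c ≤ 0.04045, else ((c+0.055)/1.055)^2.4
  R: 85/255 ≈ 0.333333 > 0.04045 → ((0.333333+0.055)/1.055)^2.4 ≈ 0.090842
  G: 191/255 ≈ 0.749020 > 0.04045 → ((0.749020+0.055)/1.055)^2.4 ≈ 0.520996
  B: 81/255 ≈ 0.317647 > 0.04045 → ((0.317647+0.055)/1.055)^2.4 ≈ 0.082283
R_lin = 0.090842, G_lin = 0.520996, B_lin = 0.082283
L = 0.2126×R + 0.7152×G + 0.0722×B
L = 0.2126×0.090842 + 0.7152×0.520996 + 0.0722×0.082283
L ≈ 0.397870


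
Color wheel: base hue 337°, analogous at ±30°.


Base hue: 337°
Left analog: (337 - 30) mod 360 = 307°
Right analog: (337 + 30) mod 360 = 7°
Analogous hues = 307° and 7°


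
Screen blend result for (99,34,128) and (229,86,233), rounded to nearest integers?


Screen: C = 255 - (255-A)×(255-B)/255, rounded to nearest integer
R: 255 - (255-99)×(255-229)/255 = 255 - 4056/255 ≈ 255 - 15.906 = 239.094 → 239
G: 255 - (255-34)×(255-86)/255 = 255 - 37349/255 ≈ 255 - 146.467 = 108.533 → 109
B: 255 - (255-128)×(255-233)/255 = 255 - 2794/255 ≈ 255 - 10.957 = 244.043 → 244
= RGB(239, 109, 244)


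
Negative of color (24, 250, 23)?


Invert: (255-R, 255-G, 255-B)
R: 255-24 = 231
G: 255-250 = 5
B: 255-23 = 232
= RGB(231, 5, 232)


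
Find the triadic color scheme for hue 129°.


Triadic: equally spaced at 120° intervals
H1 = 129°
H2 = (129 + 120) mod 360 = 249°
H3 = (129 + 240) mod 360 = 9°
Triadic = 129°, 249°, 9°


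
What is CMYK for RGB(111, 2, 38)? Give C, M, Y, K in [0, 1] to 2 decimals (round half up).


R'=111/255≈0.4353, G'=2/255≈0.0078, B'=38/255≈0.1490
K = 1 - max(R',G',B') = 1 - 111/255 = 144/255 = 0.56470… → 0.56
(1-R'-K)/(1-K) simplifies to (max-R)/max with max = 111:
C = (111-111)/111 = 0/111 = 0 → 0.00
M = (111-2)/111 = 109/111 = 0.98198… → 0.98
Y = (111-38)/111 = 73/111 = 0.65765… → 0.66
= CMYK(0.00, 0.98, 0.66, 0.56)


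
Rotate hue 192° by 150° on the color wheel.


New hue = (H + rotation) mod 360
New hue = (192 + 150) mod 360
= 342 mod 360
= 342°


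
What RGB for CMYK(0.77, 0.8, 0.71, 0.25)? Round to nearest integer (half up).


R = 255 × (1-C) × (1-K) = 255 × 0.23 × 0.75 = 43.9875 → 44
G = 255 × (1-M) × (1-K) = 255 × 0.20 × 0.75 = 38.25 → 38
B = 255 × (1-Y) × (1-K) = 255 × 0.29 × 0.75 = 55.4625 → 55
= RGB(44, 38, 55)


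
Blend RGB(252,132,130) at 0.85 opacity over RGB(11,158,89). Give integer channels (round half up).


C = α×F + (1-α)×B, with 1-α = 0.15
R: 0.85×252 + 0.15×11 = 214.20 + 1.65 = 215.85 → 216
G: 0.85×132 + 0.15×158 = 112.20 + 23.70 = 135.90 → 136
B: 0.85×130 + 0.15×89 = 110.50 + 13.35 = 123.85 → 124
= RGB(216, 136, 124)


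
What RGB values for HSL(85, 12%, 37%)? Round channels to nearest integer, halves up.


H=85°, S=0.12, L=0.37
C = (1-|2L-1|)×S = (1-|-0.26|)×0.12 = 0.0888
H' = H/60 = 85/60 ≈ 1.4167; X = C×(1-|H' mod 2 - 1|) = 0.0518
m = L - C/2 = 0.37 - 0.0444 = 0.3256
Sector ⌊H'⌋ = 1 → (R',G',B') = (0.0518, 0.0888, 0.0)
RGB = ((R'+m)×255, (G'+m)×255, (B'+m)×255) = (96.237, 105.672, 83.028)
Round half up → RGB(96, 106, 83)


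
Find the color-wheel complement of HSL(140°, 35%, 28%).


Complement = opposite side of color wheel = hue + 180°
H' = (140 + 180) mod 360 = 320°
S and L unchanged.
= HSL(320°, 35%, 28%)


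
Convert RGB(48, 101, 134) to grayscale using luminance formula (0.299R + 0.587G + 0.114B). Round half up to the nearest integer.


Gray = 0.299×R + 0.587×G + 0.114×B
Gray = 0.299×48 + 0.587×101 + 0.114×134
Gray = 14.352 + 59.287 + 15.276
Gray = 88.915 → round half up → 89
Gray = 89


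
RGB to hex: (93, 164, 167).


R = 93 → 5D (hex)
G = 164 → A4 (hex)
B = 167 → A7 (hex)
Hex = #5DA4A7


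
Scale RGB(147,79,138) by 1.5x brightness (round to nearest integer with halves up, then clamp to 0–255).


Multiply each channel by 1.5, round half up, clamp to [0, 255]
R: 147×1.5 = 220.5 → round → 221
G: 79×1.5 = 118.5 → round → 119
B: 138×1.5 = 207
= RGB(221, 119, 207)


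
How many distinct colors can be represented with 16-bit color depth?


Colors = 2^bits = 2^16
= 65,536 colors


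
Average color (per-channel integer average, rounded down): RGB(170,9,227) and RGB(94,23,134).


Midpoint: each channel = ⌊(C₁+C₂)/2⌋
R: ⌊(170+94)/2⌋ = 132
G: ⌊(9+23)/2⌋ = 16
B: ⌊(227+134)/2⌋ = 180
= RGB(132, 16, 180)


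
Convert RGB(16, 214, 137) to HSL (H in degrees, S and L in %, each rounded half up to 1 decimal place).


Normalize: R'=16/255≈0.0627, G'=214/255≈0.8392, B'=137/255≈0.5373
Max=214/255, Min=16/255, Δ=Max-Min=198/255
L = (Max+Min)/2 = (214+16)/510 = 230/510 = 0.45098… → L = 45.1%
L ≤ 0.5 → S = Δ/(Max+Min) = 198/(214+16) = 198/230 = 0.86086… → S = 86.1%
(the 1/255 factors cancel in S and H, so raw channel differences can be used)
Max is G' → H = 60 × ((B-R)/Δ + 2) = 60 × ((137-16)/198 + 2)
  121/198 + 2 = 0.6111… + 2 = 2.6111…
  H = 60 × 2.6111… = 156.666…° → H = 156.7°
= HSL(156.7°, 86.1%, 45.1%)


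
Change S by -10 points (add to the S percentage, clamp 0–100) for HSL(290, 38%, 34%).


Original S = 38%
Adjustment = -10 percentage points
New S = 38 + (-10) = 28
Clamp to [0, 100] → 28
= HSL(290°, 28%, 34%)


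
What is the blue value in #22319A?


Color: #22319A
R = 22 = 34
G = 31 = 49
B = 9A = 154
Blue = 154


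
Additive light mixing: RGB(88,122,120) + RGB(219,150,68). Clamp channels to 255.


Additive: each channel = min(255, C₁+C₂)
R: 88+219 = 307 → 255
G: 122+150 = 272 → 255
B: 120+68 = 188 → 188
= RGB(255, 255, 188)


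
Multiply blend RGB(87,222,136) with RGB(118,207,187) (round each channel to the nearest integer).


Multiply: C = A×B/255, rounded to nearest integer
R: 87×118/255 = 10266/255 ≈ 40.259 → 40
G: 222×207/255 = 45954/255 ≈ 180.212 → 180
B: 136×187/255 = 25432/255 ≈ 99.733 → 100
= RGB(40, 180, 100)


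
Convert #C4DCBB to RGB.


C4 → 196 (R)
DC → 220 (G)
BB → 187 (B)
= RGB(196, 220, 187)


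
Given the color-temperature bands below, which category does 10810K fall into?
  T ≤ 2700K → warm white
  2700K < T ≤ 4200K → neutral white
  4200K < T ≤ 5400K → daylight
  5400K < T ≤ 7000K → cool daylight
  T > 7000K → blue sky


Temperature: 10810K
10810K > 7000K → blue sky
Classification: blue sky


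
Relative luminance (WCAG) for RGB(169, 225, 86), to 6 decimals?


Linearize each channel (sRGB transfer function): c = v/255; c_lin = c/12.92 if c ≤ 0.04045, else ((c+0.055)/1.055)^2.4
  R: 169/255 ≈ 0.662745 > 0.04045 → ((0.662745+0.055)/1.055)^2.4 ≈ 0.396755
  G: 225/255 ≈ 0.882353 > 0.04045 → ((0.882353+0.055)/1.055)^2.4 ≈ 0.752942
  B: 86/255 ≈ 0.337255 > 0.04045 → ((0.337255+0.055)/1.055)^2.4 ≈ 0.093059
R_lin = 0.396755, G_lin = 0.752942, B_lin = 0.093059
L = 0.2126×R + 0.7152×G + 0.0722×B
L = 0.2126×0.396755 + 0.7152×0.752942 + 0.0722×0.093059
L ≈ 0.629573


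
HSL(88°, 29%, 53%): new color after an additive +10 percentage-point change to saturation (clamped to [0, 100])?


Original S = 29%
Adjustment = +10 percentage points
New S = 29 + (10) = 39
Clamp to [0, 100] → 39
= HSL(88°, 39%, 53%)


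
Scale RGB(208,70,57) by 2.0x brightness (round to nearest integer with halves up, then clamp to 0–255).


Multiply each channel by 2.0, round half up, clamp to [0, 255]
R: 208×2.0 = 416 → clamp → 255
G: 70×2.0 = 140
B: 57×2.0 = 114
= RGB(255, 140, 114)


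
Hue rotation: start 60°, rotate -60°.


New hue = (H + rotation) mod 360
New hue = (60 -60) mod 360
= 0 mod 360
= 0°


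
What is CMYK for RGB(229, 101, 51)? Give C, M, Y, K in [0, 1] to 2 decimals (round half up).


R'=229/255≈0.8980, G'=101/255≈0.3961, B'=51/255≈0.2000
K = 1 - max(R',G',B') = 1 - 229/255 = 26/255 = 0.10196… → 0.10
(1-R'-K)/(1-K) simplifies to (max-R)/max with max = 229:
C = (229-229)/229 = 0/229 = 0 → 0.00
M = (229-101)/229 = 128/229 = 0.55895… → 0.56
Y = (229-51)/229 = 178/229 = 0.77729… → 0.78
= CMYK(0.00, 0.56, 0.78, 0.10)
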